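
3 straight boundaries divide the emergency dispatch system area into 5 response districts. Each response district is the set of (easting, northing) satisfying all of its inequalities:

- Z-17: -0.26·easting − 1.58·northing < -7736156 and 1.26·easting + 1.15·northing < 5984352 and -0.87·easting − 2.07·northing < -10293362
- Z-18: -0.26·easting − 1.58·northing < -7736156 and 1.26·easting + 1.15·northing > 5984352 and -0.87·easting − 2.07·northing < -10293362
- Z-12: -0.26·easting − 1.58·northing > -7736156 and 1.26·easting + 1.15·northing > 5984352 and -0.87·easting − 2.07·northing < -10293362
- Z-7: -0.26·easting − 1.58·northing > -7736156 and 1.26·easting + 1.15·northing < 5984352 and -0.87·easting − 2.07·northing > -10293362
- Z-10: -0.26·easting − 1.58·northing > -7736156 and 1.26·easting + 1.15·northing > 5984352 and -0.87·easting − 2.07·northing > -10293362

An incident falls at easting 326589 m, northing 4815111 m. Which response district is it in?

Z-7

-0.26·326589 − 1.58·4815111 = -7692788.520, which is > -7736156
1.26·326589 + 1.15·4815111 = 5948879.790, which is < 5984352
-0.87·326589 − 2.07·4815111 = -10251412.200, which is > -10293362
This sign pattern matches Z-7.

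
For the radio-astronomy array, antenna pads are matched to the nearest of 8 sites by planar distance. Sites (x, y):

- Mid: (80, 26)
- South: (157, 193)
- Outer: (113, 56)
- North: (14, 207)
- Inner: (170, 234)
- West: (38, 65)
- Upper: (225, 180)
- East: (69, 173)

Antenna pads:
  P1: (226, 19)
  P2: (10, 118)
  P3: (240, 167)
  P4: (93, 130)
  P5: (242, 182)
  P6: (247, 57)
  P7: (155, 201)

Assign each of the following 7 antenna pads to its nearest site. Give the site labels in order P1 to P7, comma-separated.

P1 → Outer (d²=14138.00)
P2 → West (d²=3593.00)
P3 → Upper (d²=394.00)
P4 → East (d²=2425.00)
P5 → Upper (d²=293.00)
P6 → Upper (d²=15613.00)
P7 → South (d²=68.00)

Outer, West, Upper, East, Upper, Upper, South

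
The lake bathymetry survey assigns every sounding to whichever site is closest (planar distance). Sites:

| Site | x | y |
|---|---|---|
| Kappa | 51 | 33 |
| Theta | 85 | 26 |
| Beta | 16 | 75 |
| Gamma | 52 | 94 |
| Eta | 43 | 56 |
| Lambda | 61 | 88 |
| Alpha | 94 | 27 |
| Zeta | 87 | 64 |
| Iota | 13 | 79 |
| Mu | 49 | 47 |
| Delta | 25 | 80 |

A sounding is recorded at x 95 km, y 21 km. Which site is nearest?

Squared distances to each site:
Kappa: 2080.000; Theta: 125.000; Beta: 9157.000; Gamma: 7178.000; Eta: 3929.000; Lambda: 5645.000; Alpha: 37.000; Zeta: 1913.000; Iota: 10088.000; Mu: 2792.000; Delta: 8381.000.
Minimum at Alpha.

Alpha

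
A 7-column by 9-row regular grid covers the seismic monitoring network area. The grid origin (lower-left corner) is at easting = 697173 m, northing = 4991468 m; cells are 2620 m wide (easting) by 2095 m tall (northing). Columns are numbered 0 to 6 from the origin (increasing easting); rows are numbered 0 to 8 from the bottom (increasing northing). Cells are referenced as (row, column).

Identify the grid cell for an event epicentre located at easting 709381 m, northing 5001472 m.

(4, 4)

Column index: ⌊(709381 − 697173) / 2620⌋ = ⌊4.660⌋ = 4
Row offset from origin: ⌊(5001472 − 4991468) / 2095⌋ = ⌊4.775⌋ = 4 → row 4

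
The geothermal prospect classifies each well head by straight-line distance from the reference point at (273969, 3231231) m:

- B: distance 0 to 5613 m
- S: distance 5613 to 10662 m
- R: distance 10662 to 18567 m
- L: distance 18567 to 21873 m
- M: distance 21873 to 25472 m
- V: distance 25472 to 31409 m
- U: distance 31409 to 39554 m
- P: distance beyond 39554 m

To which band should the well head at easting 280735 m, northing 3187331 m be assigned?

Distance = √((280735−273969)² + (3187331−3231231)²) = √(45778756.000 + 1927210000.000) = 44418.338 m.
39554 ≤ 44418.338 < ∞ → P.

P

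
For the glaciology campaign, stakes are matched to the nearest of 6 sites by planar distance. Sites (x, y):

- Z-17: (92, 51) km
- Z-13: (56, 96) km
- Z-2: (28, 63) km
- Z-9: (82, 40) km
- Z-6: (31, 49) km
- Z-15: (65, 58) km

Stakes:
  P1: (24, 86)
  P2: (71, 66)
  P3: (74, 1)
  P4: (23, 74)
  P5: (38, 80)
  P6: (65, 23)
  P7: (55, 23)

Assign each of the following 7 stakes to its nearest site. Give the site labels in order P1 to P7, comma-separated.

P1 → Z-2 (d²=545.00)
P2 → Z-15 (d²=100.00)
P3 → Z-9 (d²=1585.00)
P4 → Z-2 (d²=146.00)
P5 → Z-2 (d²=389.00)
P6 → Z-9 (d²=578.00)
P7 → Z-9 (d²=1018.00)

Z-2, Z-15, Z-9, Z-2, Z-2, Z-9, Z-9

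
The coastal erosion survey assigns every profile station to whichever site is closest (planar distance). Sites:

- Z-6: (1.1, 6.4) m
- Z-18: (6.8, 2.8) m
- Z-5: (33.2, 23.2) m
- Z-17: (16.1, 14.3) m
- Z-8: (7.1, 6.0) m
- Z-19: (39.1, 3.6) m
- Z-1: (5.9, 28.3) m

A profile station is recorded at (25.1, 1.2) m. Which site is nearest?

Z-19

Squared distances to each site:
Z-6: 603.040; Z-18: 337.450; Z-5: 549.610; Z-17: 252.610; Z-8: 347.040; Z-19: 201.760; Z-1: 1103.050.
Minimum at Z-19.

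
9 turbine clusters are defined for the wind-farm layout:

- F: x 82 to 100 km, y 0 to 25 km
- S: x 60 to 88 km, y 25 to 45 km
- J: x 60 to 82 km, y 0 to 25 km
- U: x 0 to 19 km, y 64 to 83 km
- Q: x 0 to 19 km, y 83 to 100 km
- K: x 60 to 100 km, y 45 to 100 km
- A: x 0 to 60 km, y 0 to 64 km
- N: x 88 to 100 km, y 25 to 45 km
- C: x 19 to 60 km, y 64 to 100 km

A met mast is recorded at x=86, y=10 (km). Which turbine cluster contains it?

F

The point has x = 86 and y = 10.
Only F satisfies 82 ≤ x ≤ 100 and 0 ≤ y ≤ 25.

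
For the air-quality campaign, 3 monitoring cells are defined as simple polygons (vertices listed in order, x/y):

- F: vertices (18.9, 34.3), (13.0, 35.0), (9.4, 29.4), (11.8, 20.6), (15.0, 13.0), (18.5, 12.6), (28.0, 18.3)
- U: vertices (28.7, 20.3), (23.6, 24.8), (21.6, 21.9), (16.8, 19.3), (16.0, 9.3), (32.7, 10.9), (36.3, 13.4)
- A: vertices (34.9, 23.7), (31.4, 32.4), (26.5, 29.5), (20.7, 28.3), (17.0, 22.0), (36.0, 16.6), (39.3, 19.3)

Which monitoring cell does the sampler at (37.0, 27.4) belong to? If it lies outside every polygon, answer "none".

none

Cast a ray rightward from (37.0, 27.4). For each polygon, the edges (by vertex number in listed order) whose endpoints lie on opposite sides of y = 27.4, where each meets that height, and whether that is right or left of the point:
F: 3–4 at x≈9.95 (left), 7–1 at x≈22.82 (left) → 0 crossings.
U: no edge straddles that height → 0 crossings.
A: 1–2 at x≈33.41 (left), 4–5 at x≈20.17 (left) → 0 crossings.
All counts are even, so the point lies outside every listed polygon.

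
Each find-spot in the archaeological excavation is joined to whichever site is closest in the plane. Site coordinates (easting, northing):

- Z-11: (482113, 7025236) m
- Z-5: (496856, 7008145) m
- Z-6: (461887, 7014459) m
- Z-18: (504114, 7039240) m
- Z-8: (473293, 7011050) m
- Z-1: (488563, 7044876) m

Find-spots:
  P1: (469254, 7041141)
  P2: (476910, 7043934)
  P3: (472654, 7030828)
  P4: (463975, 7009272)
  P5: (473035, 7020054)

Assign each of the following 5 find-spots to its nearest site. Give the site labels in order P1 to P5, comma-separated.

P1 → Z-1 (d²=386787706.00)
P2 → Z-1 (d²=136679773.00)
P3 → Z-11 (d²=120743145.00)
P4 → Z-6 (d²=31264713.00)
P5 → Z-8 (d²=81138580.00)

Z-1, Z-1, Z-11, Z-6, Z-8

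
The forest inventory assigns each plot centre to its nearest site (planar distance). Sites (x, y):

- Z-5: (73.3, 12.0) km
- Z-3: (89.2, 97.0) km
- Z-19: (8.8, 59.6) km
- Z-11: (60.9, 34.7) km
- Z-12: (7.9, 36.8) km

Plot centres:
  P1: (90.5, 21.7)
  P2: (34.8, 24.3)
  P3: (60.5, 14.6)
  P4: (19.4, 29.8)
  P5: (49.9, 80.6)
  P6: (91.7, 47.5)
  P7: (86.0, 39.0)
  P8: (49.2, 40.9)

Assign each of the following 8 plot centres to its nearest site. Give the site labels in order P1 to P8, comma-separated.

P1 → Z-5 (d²=389.93)
P2 → Z-11 (d²=789.37)
P3 → Z-5 (d²=170.60)
P4 → Z-12 (d²=181.25)
P5 → Z-3 (d²=1813.45)
P6 → Z-11 (d²=1112.48)
P7 → Z-11 (d²=648.50)
P8 → Z-11 (d²=175.33)

Z-5, Z-11, Z-5, Z-12, Z-3, Z-11, Z-11, Z-11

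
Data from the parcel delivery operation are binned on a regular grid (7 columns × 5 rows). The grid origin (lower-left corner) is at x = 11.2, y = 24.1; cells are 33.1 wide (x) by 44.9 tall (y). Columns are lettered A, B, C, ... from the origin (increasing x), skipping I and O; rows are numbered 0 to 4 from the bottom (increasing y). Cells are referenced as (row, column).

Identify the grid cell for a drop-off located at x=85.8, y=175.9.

(3, C)

Column index: ⌊(85.8 − 11.2) / 33.1⌋ = ⌊2.254⌋ = 2 → column C
Row offset from origin: ⌊(175.9 − 24.1) / 44.9⌋ = ⌊3.381⌋ = 3 → row 3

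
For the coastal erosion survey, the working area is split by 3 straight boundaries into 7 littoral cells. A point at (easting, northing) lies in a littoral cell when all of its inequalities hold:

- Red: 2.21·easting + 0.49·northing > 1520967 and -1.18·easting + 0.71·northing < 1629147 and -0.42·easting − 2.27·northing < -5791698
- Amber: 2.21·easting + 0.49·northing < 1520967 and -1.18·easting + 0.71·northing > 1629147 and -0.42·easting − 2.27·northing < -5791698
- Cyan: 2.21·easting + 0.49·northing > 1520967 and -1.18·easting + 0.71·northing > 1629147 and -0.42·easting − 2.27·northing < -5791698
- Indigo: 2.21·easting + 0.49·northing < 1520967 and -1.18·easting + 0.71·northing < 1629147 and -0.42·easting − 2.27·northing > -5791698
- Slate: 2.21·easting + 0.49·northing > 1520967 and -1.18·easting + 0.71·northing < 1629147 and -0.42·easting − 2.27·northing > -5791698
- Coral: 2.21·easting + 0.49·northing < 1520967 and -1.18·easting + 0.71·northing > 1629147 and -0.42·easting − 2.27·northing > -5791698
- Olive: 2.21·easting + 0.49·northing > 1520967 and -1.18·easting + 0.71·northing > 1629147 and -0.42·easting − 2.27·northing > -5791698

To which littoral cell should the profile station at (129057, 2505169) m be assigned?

Indigo

2.21·129057 + 0.49·2505169 = 1512748.780, which is < 1520967
-1.18·129057 + 0.71·2505169 = 1626382.730, which is < 1629147
-0.42·129057 − 2.27·2505169 = -5740937.570, which is > -5791698
This sign pattern matches Indigo.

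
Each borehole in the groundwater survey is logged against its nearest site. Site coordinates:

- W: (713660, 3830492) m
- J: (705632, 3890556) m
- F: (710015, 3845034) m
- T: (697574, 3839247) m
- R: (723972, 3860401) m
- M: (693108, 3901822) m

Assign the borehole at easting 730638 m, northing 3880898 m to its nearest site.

Squared distances to each site:
W: 2829017320.000; J: 718577000.000; F: 1711534625.000; T: 2828033897.000; R: 464562565.000; M: 1846314676.000.
Minimum at R.

R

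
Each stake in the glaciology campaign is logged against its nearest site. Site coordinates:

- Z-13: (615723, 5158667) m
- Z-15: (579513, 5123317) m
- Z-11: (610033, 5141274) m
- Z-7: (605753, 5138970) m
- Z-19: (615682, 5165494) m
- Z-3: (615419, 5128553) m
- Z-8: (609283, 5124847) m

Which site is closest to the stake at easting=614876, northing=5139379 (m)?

Squared distances to each site:
Z-13: 372744353.000; Z-15: 1508529613.000; Z-11: 27045674.000; Z-7: 83396410.000; Z-19: 682642861.000; Z-3: 117497125.000; Z-8: 242460673.000.
Minimum at Z-11.

Z-11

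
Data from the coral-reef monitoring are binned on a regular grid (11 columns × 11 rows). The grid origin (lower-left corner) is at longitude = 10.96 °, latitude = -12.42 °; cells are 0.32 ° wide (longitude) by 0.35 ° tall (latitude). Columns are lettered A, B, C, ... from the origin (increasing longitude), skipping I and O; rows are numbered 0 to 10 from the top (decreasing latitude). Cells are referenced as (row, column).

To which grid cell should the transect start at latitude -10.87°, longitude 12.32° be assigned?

Column index: ⌊(12.32 − 10.96) / 0.32⌋ = ⌊4.250⌋ = 4 → column E
Row offset from origin: ⌊(-10.87 − -12.42) / 0.35⌋ = ⌊4.429⌋ = 4 → row 6 (counted from top)

(6, E)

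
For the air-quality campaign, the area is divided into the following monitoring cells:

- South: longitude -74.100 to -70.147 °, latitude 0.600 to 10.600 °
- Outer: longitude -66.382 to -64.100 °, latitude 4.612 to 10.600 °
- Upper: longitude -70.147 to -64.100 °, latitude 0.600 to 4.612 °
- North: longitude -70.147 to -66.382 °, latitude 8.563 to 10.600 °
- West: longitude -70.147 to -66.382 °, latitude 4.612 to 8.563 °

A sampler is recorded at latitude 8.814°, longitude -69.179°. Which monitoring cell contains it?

The point has longitude = -69.179 and latitude = 8.814.
Only North satisfies -70.147 ≤ longitude ≤ -66.382 and 8.563 ≤ latitude ≤ 10.600.

North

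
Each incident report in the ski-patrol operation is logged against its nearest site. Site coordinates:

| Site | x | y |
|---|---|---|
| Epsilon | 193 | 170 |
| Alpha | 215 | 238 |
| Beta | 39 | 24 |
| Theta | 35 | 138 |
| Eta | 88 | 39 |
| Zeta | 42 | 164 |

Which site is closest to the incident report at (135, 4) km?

Squared distances to each site:
Epsilon: 30920.000; Alpha: 61156.000; Beta: 9616.000; Theta: 27956.000; Eta: 3434.000; Zeta: 34249.000.
Minimum at Eta.

Eta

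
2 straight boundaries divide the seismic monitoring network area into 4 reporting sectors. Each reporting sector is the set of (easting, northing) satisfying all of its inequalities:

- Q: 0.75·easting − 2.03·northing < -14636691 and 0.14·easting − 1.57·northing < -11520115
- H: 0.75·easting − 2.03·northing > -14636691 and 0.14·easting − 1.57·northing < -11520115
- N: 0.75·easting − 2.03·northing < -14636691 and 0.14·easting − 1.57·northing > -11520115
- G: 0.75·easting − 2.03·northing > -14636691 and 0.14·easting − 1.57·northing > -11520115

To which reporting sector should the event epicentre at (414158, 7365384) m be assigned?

N

0.75·414158 − 2.03·7365384 = -14641111.020, which is < -14636691
0.14·414158 − 1.57·7365384 = -11505670.760, which is > -11520115
This sign pattern matches N.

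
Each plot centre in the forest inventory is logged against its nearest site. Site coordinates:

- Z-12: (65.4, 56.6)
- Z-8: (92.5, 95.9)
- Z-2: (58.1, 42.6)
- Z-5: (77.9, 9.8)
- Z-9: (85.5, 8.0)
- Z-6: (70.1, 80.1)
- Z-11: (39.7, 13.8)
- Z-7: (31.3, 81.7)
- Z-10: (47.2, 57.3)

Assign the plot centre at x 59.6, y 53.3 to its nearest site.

Z-12

Squared distances to each site:
Z-12: 44.530; Z-8: 2897.170; Z-2: 116.740; Z-5: 2227.140; Z-9: 2722.900; Z-6: 828.490; Z-11: 1956.260; Z-7: 1607.450; Z-10: 169.760.
Minimum at Z-12.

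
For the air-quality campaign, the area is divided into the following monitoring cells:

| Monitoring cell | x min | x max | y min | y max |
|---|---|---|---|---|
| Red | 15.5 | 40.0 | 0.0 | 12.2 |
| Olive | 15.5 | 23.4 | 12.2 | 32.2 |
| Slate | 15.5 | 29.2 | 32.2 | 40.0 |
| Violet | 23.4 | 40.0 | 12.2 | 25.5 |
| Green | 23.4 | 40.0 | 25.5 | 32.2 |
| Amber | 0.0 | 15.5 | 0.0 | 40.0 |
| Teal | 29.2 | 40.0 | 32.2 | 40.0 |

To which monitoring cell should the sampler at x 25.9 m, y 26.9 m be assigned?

Green

The point has x = 25.9 and y = 26.9.
Only Green satisfies 23.4 ≤ x ≤ 40.0 and 25.5 ≤ y ≤ 32.2.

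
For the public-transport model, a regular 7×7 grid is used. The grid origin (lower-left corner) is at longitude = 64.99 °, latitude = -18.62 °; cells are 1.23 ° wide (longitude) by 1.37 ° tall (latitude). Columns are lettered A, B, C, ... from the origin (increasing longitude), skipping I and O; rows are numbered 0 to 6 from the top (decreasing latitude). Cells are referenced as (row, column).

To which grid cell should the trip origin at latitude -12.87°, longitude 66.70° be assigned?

(2, B)

Column index: ⌊(66.70 − 64.99) / 1.23⌋ = ⌊1.390⌋ = 1 → column B
Row offset from origin: ⌊(-12.87 − -18.62) / 1.37⌋ = ⌊4.197⌋ = 4 → row 2 (counted from top)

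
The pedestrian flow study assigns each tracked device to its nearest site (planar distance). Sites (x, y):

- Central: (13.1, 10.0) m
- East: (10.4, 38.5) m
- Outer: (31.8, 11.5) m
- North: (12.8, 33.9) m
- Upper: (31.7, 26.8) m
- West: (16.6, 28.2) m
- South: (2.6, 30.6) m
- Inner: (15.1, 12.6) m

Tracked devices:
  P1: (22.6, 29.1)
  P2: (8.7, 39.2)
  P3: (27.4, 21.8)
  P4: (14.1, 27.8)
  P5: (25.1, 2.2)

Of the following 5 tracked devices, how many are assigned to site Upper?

1

P1 → West
P2 → East
P3 → Upper
P4 → West
P5 → Outer
1 of the 5 goes to Upper.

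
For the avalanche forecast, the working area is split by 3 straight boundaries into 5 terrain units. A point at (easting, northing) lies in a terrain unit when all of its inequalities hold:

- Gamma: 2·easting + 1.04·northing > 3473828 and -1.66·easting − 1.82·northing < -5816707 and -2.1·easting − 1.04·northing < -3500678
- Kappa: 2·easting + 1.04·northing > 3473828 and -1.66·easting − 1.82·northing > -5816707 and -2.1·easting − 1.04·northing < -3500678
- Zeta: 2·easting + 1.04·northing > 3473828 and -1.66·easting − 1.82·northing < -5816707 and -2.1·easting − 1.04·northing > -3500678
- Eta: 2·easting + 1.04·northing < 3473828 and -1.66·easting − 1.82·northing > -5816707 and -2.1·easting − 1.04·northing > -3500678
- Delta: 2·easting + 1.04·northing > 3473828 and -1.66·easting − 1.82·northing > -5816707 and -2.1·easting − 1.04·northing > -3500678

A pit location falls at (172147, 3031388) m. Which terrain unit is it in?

2·172147 + 1.04·3031388 = 3496937.520, which is > 3473828
-1.66·172147 − 1.82·3031388 = -5802890.180, which is > -5816707
-2.1·172147 − 1.04·3031388 = -3514152.220, which is < -3500678
This sign pattern matches Kappa.

Kappa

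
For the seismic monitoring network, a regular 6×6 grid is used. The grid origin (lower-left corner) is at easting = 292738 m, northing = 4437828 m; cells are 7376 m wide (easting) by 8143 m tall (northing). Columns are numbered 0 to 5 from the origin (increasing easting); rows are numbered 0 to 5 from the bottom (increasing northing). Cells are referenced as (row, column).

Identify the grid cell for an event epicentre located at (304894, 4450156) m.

(1, 1)

Column index: ⌊(304894 − 292738) / 7376⌋ = ⌊1.648⌋ = 1
Row offset from origin: ⌊(4450156 − 4437828) / 8143⌋ = ⌊1.514⌋ = 1 → row 1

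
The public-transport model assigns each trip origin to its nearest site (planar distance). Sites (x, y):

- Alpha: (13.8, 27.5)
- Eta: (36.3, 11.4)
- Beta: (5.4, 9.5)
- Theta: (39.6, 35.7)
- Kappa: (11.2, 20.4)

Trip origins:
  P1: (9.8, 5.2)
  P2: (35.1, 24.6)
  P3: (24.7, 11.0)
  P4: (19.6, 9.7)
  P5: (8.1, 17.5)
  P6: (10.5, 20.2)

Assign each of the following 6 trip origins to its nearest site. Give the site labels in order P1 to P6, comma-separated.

Beta, Theta, Eta, Kappa, Kappa, Kappa

P1 → Beta (d²=37.85)
P2 → Theta (d²=143.46)
P3 → Eta (d²=134.72)
P4 → Kappa (d²=185.05)
P5 → Kappa (d²=18.02)
P6 → Kappa (d²=0.53)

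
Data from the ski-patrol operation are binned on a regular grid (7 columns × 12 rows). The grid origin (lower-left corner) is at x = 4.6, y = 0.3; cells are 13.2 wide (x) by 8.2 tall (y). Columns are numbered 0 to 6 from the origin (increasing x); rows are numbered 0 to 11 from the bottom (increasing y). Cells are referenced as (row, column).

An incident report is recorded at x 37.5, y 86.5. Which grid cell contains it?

(10, 2)

Column index: ⌊(37.5 − 4.6) / 13.2⌋ = ⌊2.492⌋ = 2
Row offset from origin: ⌊(86.5 − 0.3) / 8.2⌋ = ⌊10.512⌋ = 10 → row 10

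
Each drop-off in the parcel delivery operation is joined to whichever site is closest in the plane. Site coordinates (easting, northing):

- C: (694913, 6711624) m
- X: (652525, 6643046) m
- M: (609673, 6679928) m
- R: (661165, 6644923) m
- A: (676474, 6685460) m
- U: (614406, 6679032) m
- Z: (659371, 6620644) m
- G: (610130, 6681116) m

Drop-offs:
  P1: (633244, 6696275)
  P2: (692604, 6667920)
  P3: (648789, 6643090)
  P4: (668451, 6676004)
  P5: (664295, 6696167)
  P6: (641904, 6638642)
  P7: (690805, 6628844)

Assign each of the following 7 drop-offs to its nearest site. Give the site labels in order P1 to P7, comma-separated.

P1 → U (d²=652191293.00)
P2 → A (d²=567828500.00)
P3 → X (d²=13959632.00)
P4 → A (d²=153784465.00)
P5 → A (d²=262967890.00)
P6 → X (d²=132200857.00)
P7 → Z (d²=1055336356.00)

U, A, X, A, A, X, Z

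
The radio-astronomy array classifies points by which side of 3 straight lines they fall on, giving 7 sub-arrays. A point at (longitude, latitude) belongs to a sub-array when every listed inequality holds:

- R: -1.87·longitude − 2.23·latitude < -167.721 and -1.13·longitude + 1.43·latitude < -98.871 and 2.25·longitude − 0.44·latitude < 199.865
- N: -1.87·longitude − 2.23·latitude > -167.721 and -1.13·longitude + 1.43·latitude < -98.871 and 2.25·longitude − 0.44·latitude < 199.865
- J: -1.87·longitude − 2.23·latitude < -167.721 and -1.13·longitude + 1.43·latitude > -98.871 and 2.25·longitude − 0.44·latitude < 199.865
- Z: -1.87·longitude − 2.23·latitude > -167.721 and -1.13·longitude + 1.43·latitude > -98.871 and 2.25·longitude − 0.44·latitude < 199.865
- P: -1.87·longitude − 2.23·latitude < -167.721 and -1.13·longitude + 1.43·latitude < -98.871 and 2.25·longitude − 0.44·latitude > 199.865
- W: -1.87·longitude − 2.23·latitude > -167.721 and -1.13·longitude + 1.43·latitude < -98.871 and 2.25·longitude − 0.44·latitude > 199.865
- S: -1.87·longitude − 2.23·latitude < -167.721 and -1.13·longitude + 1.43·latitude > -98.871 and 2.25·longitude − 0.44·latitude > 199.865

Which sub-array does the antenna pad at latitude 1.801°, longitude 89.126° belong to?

J

-1.87·89.126 − 2.23·1.801 = -170.682, which is < -167.721
-1.13·89.126 + 1.43·1.801 = -98.137, which is > -98.871
2.25·89.126 − 0.44·1.801 = 199.741, which is < 199.865
This sign pattern matches J.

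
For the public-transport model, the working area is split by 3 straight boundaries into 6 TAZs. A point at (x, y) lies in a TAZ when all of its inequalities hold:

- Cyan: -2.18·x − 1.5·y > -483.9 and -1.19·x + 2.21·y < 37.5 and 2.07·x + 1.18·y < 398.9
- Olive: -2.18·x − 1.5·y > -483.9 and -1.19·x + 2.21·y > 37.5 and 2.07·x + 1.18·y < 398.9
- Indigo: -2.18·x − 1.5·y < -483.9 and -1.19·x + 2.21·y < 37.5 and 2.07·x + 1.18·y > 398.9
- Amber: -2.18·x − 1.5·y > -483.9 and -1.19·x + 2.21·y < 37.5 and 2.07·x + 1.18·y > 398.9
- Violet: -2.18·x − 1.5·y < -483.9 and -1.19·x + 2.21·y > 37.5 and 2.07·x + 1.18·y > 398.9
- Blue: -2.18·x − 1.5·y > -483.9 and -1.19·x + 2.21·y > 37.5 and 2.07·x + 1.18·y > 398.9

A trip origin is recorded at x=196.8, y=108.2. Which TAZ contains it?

Indigo

-2.18·196.8 − 1.5·108.2 = -591.324, which is < -483.9
-1.19·196.8 + 2.21·108.2 = 4.930, which is < 37.5
2.07·196.8 + 1.18·108.2 = 535.052, which is > 398.9
This sign pattern matches Indigo.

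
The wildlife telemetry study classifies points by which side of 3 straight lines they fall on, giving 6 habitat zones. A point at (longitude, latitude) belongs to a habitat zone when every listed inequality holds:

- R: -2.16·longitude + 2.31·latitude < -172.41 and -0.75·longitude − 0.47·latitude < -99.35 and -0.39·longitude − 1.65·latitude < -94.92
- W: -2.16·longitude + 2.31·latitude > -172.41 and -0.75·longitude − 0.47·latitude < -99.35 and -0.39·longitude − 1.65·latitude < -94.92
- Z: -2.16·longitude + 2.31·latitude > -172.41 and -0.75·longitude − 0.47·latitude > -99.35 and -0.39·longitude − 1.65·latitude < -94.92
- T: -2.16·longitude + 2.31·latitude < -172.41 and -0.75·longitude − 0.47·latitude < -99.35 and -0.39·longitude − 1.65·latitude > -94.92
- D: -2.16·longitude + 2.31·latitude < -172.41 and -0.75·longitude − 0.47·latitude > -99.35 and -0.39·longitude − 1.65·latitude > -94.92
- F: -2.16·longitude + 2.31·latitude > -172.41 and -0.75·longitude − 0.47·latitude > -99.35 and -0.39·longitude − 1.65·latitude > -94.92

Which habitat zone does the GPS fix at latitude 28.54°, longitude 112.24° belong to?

-2.16·112.24 + 2.31·28.54 = -176.511, which is < -172.41
-0.75·112.24 − 0.47·28.54 = -97.594, which is > -99.35
-0.39·112.24 − 1.65·28.54 = -90.865, which is > -94.92
This sign pattern matches D.

D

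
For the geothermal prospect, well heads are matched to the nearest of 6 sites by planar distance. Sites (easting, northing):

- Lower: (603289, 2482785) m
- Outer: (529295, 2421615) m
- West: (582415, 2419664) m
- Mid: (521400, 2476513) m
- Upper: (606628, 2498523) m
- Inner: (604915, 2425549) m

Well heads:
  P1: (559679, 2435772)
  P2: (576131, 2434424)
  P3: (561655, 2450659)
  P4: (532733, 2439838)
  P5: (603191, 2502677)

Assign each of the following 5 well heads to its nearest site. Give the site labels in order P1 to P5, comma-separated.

P1 → West (d²=776393360.00)
P2 → West (d²=257346256.00)
P3 → West (d²=1391667625.00)
P4 → Outer (d²=343897573.00)
P5 → Upper (d²=29068685.00)

West, West, West, Outer, Upper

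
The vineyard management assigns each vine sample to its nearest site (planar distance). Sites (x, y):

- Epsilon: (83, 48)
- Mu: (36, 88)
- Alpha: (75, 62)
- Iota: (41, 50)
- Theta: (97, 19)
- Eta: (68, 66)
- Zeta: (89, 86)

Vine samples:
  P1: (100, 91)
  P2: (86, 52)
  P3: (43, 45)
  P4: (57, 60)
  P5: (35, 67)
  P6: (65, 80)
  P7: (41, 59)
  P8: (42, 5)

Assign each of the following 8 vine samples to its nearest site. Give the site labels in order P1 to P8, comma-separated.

P1 → Zeta (d²=146.00)
P2 → Epsilon (d²=25.00)
P3 → Iota (d²=29.00)
P4 → Eta (d²=157.00)
P5 → Iota (d²=325.00)
P6 → Eta (d²=205.00)
P7 → Iota (d²=81.00)
P8 → Iota (d²=2026.00)

Zeta, Epsilon, Iota, Eta, Iota, Eta, Iota, Iota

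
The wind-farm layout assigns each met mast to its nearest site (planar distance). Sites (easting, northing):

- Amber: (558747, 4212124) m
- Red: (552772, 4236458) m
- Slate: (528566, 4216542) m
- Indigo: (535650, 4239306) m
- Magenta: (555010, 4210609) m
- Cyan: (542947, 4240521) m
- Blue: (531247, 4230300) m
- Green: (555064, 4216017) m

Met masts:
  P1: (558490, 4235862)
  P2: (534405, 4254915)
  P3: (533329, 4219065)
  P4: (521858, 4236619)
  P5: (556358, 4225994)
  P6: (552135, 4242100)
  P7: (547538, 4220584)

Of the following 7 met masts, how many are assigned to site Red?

P1 → Red
P2 → Indigo
P3 → Slate
P4 → Blue
P5 → Green
P6 → Red
P7 → Green
2 of the 7 go to Red.

2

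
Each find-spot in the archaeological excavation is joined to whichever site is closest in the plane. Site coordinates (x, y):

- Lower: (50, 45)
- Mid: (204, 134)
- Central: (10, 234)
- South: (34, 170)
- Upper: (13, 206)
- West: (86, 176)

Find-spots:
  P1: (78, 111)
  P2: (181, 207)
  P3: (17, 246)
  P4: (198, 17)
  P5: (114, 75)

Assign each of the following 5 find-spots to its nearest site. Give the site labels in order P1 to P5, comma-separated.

P1 → West (d²=4289.00)
P2 → Mid (d²=5858.00)
P3 → Central (d²=193.00)
P4 → Mid (d²=13725.00)
P5 → Lower (d²=4996.00)

West, Mid, Central, Mid, Lower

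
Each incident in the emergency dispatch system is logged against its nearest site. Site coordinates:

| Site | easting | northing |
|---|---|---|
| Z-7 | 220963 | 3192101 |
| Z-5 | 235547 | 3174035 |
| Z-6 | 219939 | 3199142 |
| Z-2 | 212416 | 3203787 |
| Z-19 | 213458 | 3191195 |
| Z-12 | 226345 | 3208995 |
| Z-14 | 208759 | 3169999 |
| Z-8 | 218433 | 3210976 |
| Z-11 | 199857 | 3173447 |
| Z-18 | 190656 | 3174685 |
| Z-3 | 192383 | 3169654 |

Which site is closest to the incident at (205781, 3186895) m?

Squared distances to each site:
Z-7: 257595560.000; Z-5: 1051394356.000; Z-6: 350437973.000; Z-2: 329362889.000; Z-19: 77426329.000; Z-12: 911288096.000; Z-14: 294343300.000; Z-8: 739967665.000; Z-11: 215942480.000; Z-18: 377849725.000; Z-3: 476758485.000.
Minimum at Z-19.

Z-19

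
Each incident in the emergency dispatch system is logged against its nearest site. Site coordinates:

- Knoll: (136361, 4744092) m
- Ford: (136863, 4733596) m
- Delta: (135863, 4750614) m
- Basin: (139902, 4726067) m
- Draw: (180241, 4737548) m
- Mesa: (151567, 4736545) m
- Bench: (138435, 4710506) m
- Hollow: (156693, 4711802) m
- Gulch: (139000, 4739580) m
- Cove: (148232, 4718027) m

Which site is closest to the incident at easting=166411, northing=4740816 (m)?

Squared distances to each site:
Knoll: 913734676.000; Ford: 925212704.000; Delta: 1029181108.000; Basin: 920260082.000; Draw: 201948724.000; Mesa: 238585777.000; Bench: 1701352676.000; Hollow: 936251720.000; Gulch: 752890617.000; Cove: 849814562.000.
Minimum at Draw.

Draw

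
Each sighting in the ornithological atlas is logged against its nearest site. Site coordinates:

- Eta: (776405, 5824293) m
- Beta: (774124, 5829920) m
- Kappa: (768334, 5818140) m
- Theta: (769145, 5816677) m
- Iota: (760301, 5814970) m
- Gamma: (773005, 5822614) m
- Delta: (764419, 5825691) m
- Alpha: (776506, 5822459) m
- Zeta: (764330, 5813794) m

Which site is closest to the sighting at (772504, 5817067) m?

Theta

Squared distances to each site:
Eta: 67432877.000; Beta: 167824009.000; Kappa: 18540229.000; Theta: 11434981.000; Iota: 153310618.000; Gamma: 31020210.000; Delta: 139740601.000; Alpha: 45089668.000; Zeta: 77526805.000.
Minimum at Theta.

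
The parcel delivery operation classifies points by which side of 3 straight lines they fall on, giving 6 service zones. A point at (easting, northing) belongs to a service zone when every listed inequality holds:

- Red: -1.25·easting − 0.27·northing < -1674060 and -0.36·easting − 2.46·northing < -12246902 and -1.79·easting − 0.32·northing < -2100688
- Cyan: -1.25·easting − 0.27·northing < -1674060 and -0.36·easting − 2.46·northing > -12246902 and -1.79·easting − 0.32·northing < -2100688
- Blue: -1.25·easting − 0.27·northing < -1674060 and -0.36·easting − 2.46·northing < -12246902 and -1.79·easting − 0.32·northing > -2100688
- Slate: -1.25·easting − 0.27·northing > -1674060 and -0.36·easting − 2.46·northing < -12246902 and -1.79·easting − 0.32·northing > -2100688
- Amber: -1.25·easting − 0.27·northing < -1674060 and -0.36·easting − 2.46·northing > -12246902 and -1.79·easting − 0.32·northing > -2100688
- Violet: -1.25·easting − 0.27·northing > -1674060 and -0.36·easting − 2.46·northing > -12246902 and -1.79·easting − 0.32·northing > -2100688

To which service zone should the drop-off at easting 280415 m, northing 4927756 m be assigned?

-1.25·280415 − 0.27·4927756 = -1681012.870, which is < -1674060
-0.36·280415 − 2.46·4927756 = -12223229.160, which is > -12246902
-1.79·280415 − 0.32·4927756 = -2078824.770, which is > -2100688
This sign pattern matches Amber.

Amber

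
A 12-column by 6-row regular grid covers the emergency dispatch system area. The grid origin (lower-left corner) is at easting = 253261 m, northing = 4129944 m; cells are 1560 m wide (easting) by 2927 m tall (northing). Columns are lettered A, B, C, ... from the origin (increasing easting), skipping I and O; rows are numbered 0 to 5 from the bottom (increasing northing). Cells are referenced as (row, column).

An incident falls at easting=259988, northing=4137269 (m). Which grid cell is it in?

(2, E)

Column index: ⌊(259988 − 253261) / 1560⌋ = ⌊4.312⌋ = 4 → column E
Row offset from origin: ⌊(4137269 − 4129944) / 2927⌋ = ⌊2.503⌋ = 2 → row 2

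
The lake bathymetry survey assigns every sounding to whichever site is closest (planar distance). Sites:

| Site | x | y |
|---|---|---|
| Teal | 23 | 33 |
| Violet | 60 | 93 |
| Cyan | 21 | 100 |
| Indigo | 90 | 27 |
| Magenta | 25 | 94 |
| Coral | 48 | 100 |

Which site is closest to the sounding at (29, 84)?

Magenta

Squared distances to each site:
Teal: 2637.000; Violet: 1042.000; Cyan: 320.000; Indigo: 6970.000; Magenta: 116.000; Coral: 617.000.
Minimum at Magenta.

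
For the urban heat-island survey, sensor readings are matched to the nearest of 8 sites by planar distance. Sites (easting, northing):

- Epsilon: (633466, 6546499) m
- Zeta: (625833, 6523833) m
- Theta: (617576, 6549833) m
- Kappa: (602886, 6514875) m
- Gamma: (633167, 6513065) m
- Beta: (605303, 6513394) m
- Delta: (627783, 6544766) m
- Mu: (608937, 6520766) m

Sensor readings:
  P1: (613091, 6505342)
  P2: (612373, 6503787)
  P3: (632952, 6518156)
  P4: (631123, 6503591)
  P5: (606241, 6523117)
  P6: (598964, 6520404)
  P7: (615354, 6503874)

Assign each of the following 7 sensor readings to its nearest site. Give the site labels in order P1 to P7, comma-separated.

Beta, Beta, Gamma, Gamma, Mu, Kappa, Beta

P1 → Beta (d²=125487648.00)
P2 → Beta (d²=142279349.00)
P3 → Gamma (d²=25964506.00)
P4 → Gamma (d²=93934612.00)
P5 → Mu (d²=12795617.00)
P6 → Kappa (d²=45951925.00)
P7 → Beta (d²=191653001.00)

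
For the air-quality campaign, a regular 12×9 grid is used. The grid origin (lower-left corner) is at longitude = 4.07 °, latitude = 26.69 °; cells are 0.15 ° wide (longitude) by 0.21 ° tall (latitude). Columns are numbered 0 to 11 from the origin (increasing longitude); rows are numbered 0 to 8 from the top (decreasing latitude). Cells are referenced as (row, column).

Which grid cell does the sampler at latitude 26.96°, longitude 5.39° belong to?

Column index: ⌊(5.39 − 4.07) / 0.15⌋ = ⌊8.800⌋ = 8
Row offset from origin: ⌊(26.96 − 26.69) / 0.21⌋ = ⌊1.286⌋ = 1 → row 7 (counted from top)

(7, 8)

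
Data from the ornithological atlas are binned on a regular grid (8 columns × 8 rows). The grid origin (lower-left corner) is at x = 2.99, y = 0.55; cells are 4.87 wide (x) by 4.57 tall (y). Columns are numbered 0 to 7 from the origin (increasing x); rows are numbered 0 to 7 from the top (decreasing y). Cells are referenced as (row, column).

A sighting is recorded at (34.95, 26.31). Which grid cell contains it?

Column index: ⌊(34.95 − 2.99) / 4.87⌋ = ⌊6.563⌋ = 6
Row offset from origin: ⌊(26.31 − 0.55) / 4.57⌋ = ⌊5.637⌋ = 5 → row 2 (counted from top)

(2, 6)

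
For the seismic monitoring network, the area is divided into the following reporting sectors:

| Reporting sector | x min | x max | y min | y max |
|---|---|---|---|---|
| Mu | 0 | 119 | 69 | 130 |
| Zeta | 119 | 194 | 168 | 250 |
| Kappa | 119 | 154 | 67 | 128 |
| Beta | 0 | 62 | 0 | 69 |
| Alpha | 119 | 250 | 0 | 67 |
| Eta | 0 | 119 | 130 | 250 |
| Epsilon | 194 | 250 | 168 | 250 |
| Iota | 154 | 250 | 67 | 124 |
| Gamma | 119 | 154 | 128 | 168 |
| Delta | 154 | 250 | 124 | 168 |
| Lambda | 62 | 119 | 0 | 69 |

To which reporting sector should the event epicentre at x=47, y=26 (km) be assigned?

Beta

The point has x = 47 and y = 26.
Only Beta satisfies 0 ≤ x ≤ 62 and 0 ≤ y ≤ 69.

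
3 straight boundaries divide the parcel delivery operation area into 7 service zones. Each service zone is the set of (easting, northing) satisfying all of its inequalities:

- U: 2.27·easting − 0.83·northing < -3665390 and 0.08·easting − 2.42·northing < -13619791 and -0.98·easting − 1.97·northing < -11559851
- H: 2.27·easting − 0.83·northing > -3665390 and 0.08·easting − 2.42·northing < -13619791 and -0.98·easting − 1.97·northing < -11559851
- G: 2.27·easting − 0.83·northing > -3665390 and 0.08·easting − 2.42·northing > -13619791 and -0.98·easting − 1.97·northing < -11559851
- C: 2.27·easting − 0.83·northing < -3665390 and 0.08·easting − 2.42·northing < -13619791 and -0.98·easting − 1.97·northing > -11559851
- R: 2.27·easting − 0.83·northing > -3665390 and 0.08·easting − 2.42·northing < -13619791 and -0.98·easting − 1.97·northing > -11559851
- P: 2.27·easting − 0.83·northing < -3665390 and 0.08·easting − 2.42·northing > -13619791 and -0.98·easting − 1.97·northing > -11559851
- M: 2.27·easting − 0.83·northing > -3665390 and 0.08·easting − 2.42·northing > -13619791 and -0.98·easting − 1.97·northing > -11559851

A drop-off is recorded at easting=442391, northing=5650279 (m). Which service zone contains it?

2.27·442391 − 0.83·5650279 = -3685504.000, which is < -3665390
0.08·442391 − 2.42·5650279 = -13638283.900, which is < -13619791
-0.98·442391 − 1.97·5650279 = -11564592.810, which is < -11559851
This sign pattern matches U.

U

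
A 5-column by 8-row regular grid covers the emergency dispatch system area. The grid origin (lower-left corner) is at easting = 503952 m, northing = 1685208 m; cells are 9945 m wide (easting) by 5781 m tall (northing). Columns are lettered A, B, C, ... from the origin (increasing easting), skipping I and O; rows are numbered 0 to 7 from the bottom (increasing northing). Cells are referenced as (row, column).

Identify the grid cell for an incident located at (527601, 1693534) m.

(1, C)

Column index: ⌊(527601 − 503952) / 9945⌋ = ⌊2.378⌋ = 2 → column C
Row offset from origin: ⌊(1693534 − 1685208) / 5781⌋ = ⌊1.440⌋ = 1 → row 1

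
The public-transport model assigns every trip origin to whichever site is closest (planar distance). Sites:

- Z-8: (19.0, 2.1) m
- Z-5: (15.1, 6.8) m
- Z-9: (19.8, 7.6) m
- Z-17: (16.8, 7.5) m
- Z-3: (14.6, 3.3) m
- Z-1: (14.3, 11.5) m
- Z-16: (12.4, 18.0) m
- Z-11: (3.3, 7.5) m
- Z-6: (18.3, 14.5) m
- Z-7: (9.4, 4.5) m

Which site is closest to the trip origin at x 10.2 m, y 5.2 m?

Squared distances to each site:
Z-8: 87.050; Z-5: 26.570; Z-9: 97.920; Z-17: 48.850; Z-3: 22.970; Z-1: 56.500; Z-16: 168.680; Z-11: 52.900; Z-6: 152.100; Z-7: 1.130.
Minimum at Z-7.

Z-7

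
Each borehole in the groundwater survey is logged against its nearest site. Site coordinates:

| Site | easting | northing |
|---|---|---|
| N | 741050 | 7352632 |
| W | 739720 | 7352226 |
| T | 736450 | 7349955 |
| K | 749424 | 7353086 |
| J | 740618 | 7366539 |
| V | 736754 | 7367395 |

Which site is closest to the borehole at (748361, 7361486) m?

K

Squared distances to each site:
N: 131844037.000; W: 160414481.000; T: 274835882.000; K: 71689969.000; J: 85486858.000; V: 169638730.000.
Minimum at K.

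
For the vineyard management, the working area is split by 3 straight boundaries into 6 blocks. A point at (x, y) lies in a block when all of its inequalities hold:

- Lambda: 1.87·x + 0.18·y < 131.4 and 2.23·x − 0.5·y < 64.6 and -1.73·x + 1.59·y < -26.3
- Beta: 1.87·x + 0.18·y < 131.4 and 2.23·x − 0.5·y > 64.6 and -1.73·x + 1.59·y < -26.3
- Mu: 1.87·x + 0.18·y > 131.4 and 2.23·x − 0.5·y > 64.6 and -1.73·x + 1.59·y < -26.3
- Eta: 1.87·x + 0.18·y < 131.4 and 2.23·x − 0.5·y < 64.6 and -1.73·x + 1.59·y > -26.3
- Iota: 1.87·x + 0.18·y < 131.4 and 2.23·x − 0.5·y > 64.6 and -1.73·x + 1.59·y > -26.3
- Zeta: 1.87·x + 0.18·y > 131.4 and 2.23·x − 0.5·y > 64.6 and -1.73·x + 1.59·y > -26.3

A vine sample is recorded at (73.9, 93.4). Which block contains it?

1.87·73.9 + 0.18·93.4 = 155.005, which is > 131.4
2.23·73.9 − 0.5·93.4 = 118.097, which is > 64.6
-1.73·73.9 + 1.59·93.4 = 20.659, which is > -26.3
This sign pattern matches Zeta.

Zeta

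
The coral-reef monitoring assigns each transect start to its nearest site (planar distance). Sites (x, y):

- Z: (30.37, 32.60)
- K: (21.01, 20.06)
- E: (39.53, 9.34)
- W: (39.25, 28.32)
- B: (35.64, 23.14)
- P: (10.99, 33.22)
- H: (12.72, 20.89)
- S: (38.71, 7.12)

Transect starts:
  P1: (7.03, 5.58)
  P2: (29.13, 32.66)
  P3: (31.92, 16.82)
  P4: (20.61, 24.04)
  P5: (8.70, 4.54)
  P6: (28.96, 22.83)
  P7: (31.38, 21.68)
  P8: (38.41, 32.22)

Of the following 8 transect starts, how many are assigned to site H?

2

P1 → H
P2 → Z
P3 → B
P4 → K
P5 → H
P6 → B
P7 → B
P8 → W
2 of the 8 go to H.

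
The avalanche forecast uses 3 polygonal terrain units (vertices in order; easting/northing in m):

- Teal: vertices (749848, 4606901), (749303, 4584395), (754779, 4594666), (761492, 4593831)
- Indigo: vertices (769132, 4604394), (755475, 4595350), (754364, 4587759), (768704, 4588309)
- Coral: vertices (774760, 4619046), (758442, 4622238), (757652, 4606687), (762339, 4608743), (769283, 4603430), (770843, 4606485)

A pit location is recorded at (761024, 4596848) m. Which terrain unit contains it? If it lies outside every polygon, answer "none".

Indigo

Cast a ray rightward from (761024, 4596848). For each polygon, the edges (by vertex number in listed order) whose endpoints lie on opposite sides of northing = 4596848, where each meets that height, and whether that is right or left of the point:
Teal: 1–2 at easting≈749604.6 (left), 4–1 at easting≈758804.2 (left) → 0 crossings.
Indigo: 1–2 at easting≈757737.1 (left), 4–1 at easting≈768931.2 (right) → 1 crossing.
Coral: no edge straddles that height → 0 crossings.
Only Indigo has an odd count, so the point is inside Indigo.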